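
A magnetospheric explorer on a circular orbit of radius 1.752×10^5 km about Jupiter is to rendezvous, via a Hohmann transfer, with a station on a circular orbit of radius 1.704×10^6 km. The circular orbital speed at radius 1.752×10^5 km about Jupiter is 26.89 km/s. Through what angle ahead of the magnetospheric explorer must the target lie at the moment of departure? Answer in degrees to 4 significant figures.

φ = 106.3°

From the circular-orbit relation v² = μ/r at r = 1.752×10^5 km: μ = v²r = (26.89)² × 1.752×10^5 = 1.26682×10^8 km³/s².
Transfer-ellipse semi-major axis a_t = (r₁ + r₂)/2 = (1.752×10^5 + 1.704×10^6)/2 = 9.396×10^5 km.
The half-period of the transfer ellipse is t = π√(a_t³/μ) = 2.5422×10^5 s.
The target's mean motion on its circular orbit is ω₂ = √(μ/r₂³) = 5.0600×10^-6 rad/s.
Angle swept by the target during transfer: ω₂·t = 1.28635 rad = 73.70°.
Arrival is 180° from departure on the ellipse, so φ = 180° − 73.70° = 106.3°.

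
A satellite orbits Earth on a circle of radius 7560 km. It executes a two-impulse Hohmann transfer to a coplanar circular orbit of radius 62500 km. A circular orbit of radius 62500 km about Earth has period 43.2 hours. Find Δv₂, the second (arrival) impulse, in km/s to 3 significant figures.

Δv₂ = 1.35 km/s

From Kepler's third law T² = 4π²r³/μ at r = 62500 km, T = 43.2 hours = 43.2 × 3600 s = 1.5552×10^5 s: μ = 4π²r³/T² = 3.98499×10^5 km³/s².
The Hohmann ellipse has a_t = (r₁ + r₂)/2 = 35030 km.
On the circular orbit at r = 62500 km, v_c = √(μ/r) = 2.525 km/s.
Transfer-orbit speed at the same r (vis-viva, a = a_t): v_t = √[μ(2/r − 1/a_t)] = 1.173 km/s.
Δv₂ = |v_t − v_c| = |1.173 − 2.525| = 1.352 km/s.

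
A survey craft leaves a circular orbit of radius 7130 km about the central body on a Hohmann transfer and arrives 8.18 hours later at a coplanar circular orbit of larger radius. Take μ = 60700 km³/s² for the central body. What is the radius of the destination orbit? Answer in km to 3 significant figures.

r₂ = 27800 km

Transfer time t = 8.18 hours = 29448 s, and t = π√(a_t³/μ).
So a_t = (μ t²/π²)^(1/3) = (60700 × (29448)² / π²)^(1/3) = 17472 km.
Since a_t = (r₁ + r₂)/2, r₂ = 2a_t − r₁ = 2×17472 − 7130 = 27814 km.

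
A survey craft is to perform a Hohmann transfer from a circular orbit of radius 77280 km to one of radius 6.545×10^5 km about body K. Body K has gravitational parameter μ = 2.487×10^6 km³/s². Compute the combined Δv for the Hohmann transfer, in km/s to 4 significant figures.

Δv = 2.968 km/s

Semi-major axis of the transfer orbit: a_t = (77280 + 6.545×10^5)/2 = 3.6589×10^5 km.
At r₁ the circular-orbit speed is v₁ = √(μ/r₁) = 5.672890 km/s.
Transfer-orbit speed at r₁ (vis-viva equation): v_p = √[μ(2/r₁ − 1/a_t)] = 7.587241 km/s.
First burn Δv₁ = |v_p − v₁| = 1.9144 km/s.
Circular speed at r₂: v₂ = √(μ/r₂) = 1.94932 km/s.
Transfer-orbit speed at r₂: v_a = √[μ(2/r₂ − 1/a_t)] = 0.895862 km/s.
Second burn Δv₂ = |v₂ − v_a| = 1.0535 km/s.
Δv = Δv₁ + Δv₂ = 1.9144 + 1.0535 = 2.968 km/s.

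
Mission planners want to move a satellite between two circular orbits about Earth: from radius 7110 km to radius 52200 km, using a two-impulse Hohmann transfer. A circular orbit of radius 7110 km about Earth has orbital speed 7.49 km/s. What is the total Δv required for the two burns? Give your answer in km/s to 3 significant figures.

Δv = 3.86 km/s

From the circular-orbit relation v² = μ/r at r = 7110 km: μ = v²r = (7.49)² × 7110 = 3.98872×10^5 km³/s².
Transfer-ellipse semi-major axis a_t = (r₁ + r₂)/2 = (7110 + 52200)/2 = 29655 km.
Circular speed at r₁: v₁ = √(μ/r₁) = √(3.98872×10^5/7110) = 7.490 km/s.
On the transfer ellipse at r₁, v² = μ(2/r − 1/a) gives v_p = √[μ(2/r₁ − 1/a_t)] = 9.937 km/s.
First burn Δv₁ = |v_p − v₁| = 2.447 km/s.
Circular speed at r₂: v₂ = √(μ/r₂) = 2.7643 km/s.
Transfer-orbit speed at r₂: v_a = √[μ(2/r₂ − 1/a_t)] = 1.3535 km/s.
Second burn Δv₂ = |v₂ − v_a| = 1.411 km/s.
Total Δv = Δv₁ + Δv₂ = 3.858 km/s.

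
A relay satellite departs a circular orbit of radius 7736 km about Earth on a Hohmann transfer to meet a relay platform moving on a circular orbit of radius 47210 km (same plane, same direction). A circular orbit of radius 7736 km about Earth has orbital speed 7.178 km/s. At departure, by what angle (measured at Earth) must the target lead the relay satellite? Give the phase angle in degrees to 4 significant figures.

From the circular-orbit relation v² = μ/r at r = 7736 km: μ = v²r = (7.178)² × 7736 = 3.98587×10^5 km³/s².
Transfer-ellipse semi-major axis a_t = (r₁ + r₂)/2 = (7736 + 47210)/2 = 27473 km.
Transfer time t = π√(a_t³/μ) = 22659.34 s.
The target's mean motion on its circular orbit is ω₂ = √(μ/r₂³) = 6.154754×10^-5 rad/s.
Angle swept by the target during transfer: ω₂·t = 1.39463 rad = 79.91°.
The relay satellite traverses 180° on the transfer ellipse, so the target must lead by 180° − 79.91° = 100.1°.

φ = 100.1°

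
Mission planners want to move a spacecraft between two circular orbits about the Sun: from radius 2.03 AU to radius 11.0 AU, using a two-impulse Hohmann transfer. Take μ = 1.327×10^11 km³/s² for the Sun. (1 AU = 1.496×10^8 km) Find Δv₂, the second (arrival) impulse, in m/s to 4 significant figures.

Δv₂ = 3967 m/s

In km: r₁ = 2.03 × 1.496×10^8 = 3.03688×10^8 km; r₂ = 11.0 × 1.496×10^8 = 1.6456×10^9 km.
The Hohmann ellipse has a_t = (r₁ + r₂)/2 = 9.74644×10^8 km.
Circular speed at r = 1.6456×10^9 km: v_c = √(μ/r) = 8.980 km/s.
Vis-viva on the transfer ellipse at r = 1.6456×10^9 km gives v_t = √[μ(2/r − 1/a_t)] = 5.013 km/s.
Δv₂ = |v_t − v_c| = |5.013 − 8.980| = 3.967 km/s.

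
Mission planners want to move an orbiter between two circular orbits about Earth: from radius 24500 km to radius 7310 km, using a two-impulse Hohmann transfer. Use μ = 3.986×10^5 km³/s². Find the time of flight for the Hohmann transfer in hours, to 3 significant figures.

The Hohmann ellipse has a_t = (r₁ + r₂)/2 = 15905 km.
Half the transfer-orbit period gives t = π√(a_t³/μ) = 9981 s.
Converting: 9981 s ÷ 3600 s/hour = 2.77 hours.

t = 2.77 hours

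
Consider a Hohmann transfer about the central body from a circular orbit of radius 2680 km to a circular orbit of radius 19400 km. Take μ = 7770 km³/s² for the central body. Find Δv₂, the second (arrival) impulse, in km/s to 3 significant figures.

Semi-major axis of the transfer orbit: a_t = (2680 + 19400)/2 = 11040 km.
On the circular orbit at r = 19400 km, v_c = √(μ/r) = 0.6329 km/s.
Transfer-orbit speed at the same r (vis-viva, a = a_t): v_t = √[μ(2/r − 1/a_t)] = 0.3118 km/s.
Δv₂ = |v_t − v_c| = |0.3118 − 0.6329| = 0.3211 km/s.

Δv₂ = 0.321 km/s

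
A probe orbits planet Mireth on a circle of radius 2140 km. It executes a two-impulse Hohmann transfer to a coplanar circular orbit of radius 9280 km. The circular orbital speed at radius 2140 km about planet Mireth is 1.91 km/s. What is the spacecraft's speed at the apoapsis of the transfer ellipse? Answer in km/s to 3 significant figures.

From the circular-orbit relation v² = μ/r at r = 2140 km: μ = v²r = (1.91)² × 2140 = 7806.93 km³/s².
Semi-major axis of the transfer orbit: a_t = (2140 + 9280)/2 = 5710 km.
The apoapsis of the transfer ellipse is at r = 9280 km.
From the vis-viva equation, v = √[μ(2/r − 1/a_t)] = 0.5615 km/s.

v = 0.562 km/s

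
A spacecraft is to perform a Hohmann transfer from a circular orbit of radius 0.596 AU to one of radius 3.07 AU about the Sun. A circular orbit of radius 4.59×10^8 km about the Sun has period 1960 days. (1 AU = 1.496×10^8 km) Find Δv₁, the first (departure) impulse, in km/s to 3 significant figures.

Δv₁ = 11.4 km/s

From Kepler's third law T² = 4π²r³/μ at r = 4.59×10^8 km, T = 1960 days = 1960 × 86400 s = 1.69344×10^8 s: μ = 4π²r³/T² = 1.33125×10^11 km³/s².
In km: r₁ = 0.596 × 1.496×10^8 = 8.91616×10^7 km; r₂ = 3.07 × 1.496×10^8 = 4.59272×10^8 km.
Transfer-ellipse semi-major axis a_t = (r₁ + r₂)/2 = (8.91616×10^7 + 4.59272×10^8)/2 = 2.742168×10^8 km.
On the circular orbit at r = 8.91616×10^7 km, v_c = √(μ/r) = 38.64 km/s.
Vis-viva on the transfer ellipse at r = 8.91616×10^7 km gives v_t = √[μ(2/r − 1/a_t)] = 50.01 km/s.
Δv₁ = |v_t − v_c| = |50.01 − 38.64| = 11.37 km/s.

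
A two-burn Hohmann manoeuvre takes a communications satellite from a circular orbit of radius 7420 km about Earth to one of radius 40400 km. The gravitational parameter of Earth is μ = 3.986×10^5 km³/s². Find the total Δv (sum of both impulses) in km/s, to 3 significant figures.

The Hohmann ellipse has a_t = (r₁ + r₂)/2 = 23910 km.
At r₁ the circular-orbit speed is v₁ = √(μ/r₁) = 7.329 km/s.
On the transfer ellipse at r₁, vis-viva equation gives v_p = √[μ(2/r₁ − 1/a_t)] = 9.527 km/s.
First burn Δv₁ = |v_p − v₁| = 2.198 km/s.
At r₂, v₂ = √(μ/r₂) = 3.141 km/s.
Transfer-orbit speed at r₂: v_a = √[μ(2/r₂ − 1/a_t)] = 1.750 km/s.
Second burn Δv₂ = |v₂ − v_a| = 1.391 km/s.
Δv = Δv₁ + Δv₂ = 2.198 + 1.391 = 3.589 km/s.

Δv = 3.59 km/s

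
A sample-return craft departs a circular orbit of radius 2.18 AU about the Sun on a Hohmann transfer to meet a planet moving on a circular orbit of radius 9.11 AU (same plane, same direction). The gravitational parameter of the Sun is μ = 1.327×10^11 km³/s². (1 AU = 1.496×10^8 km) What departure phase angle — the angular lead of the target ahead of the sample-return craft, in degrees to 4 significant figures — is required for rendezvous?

φ = 92.20°

In km: r₁ = 2.18 × 1.496×10^8 = 3.26128×10^8 km; r₂ = 9.11 × 1.496×10^8 = 1.362856×10^9 km.
The Hohmann ellipse has a_t = (r₁ + r₂)/2 = 8.44492×10^8 km.
Transfer time t = π√(a_t³/μ) = 2.1164×10^8 s.
Target angular speed ω₂ = √(μ/r₂³) = 7.2404×10^-9 rad/s.
Angle swept by the target during transfer: ω₂·t = 1.5324 rad = 87.80°.
Arrival is 180° from departure on the ellipse, so φ = 180° − 87.80° = 92.20°.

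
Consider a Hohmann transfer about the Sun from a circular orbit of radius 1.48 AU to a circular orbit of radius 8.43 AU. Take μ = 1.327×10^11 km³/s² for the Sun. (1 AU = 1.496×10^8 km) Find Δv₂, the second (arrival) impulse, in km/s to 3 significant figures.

In km: r₁ = 1.48 × 1.496×10^8 = 2.21408×10^8 km; r₂ = 8.43 × 1.496×10^8 = 1.261128×10^9 km.
Transfer-ellipse semi-major axis a_t = (r₁ + r₂)/2 = (2.21408×10^8 + 1.261128×10^9)/2 = 7.41268×10^8 km.
On the circular orbit at r = 1.261128×10^9 km, v_c = √(μ/r) = 10.258 km/s.
Vis-viva on the transfer ellipse at r = 1.261128×10^9 km gives v_t = √[μ(2/r − 1/a_t)] = 5.6062 km/s.
Δv₂ = |v_t − v_c| = |5.6062 − 10.258| = 4.652 km/s.

Δv₂ = 4.65 km/s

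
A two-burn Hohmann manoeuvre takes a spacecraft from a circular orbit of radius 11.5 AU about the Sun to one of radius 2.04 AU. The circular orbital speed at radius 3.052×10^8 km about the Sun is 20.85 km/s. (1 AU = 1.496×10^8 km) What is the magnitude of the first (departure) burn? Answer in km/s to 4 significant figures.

From the circular-orbit relation v² = μ/r at r = 3.052×10^8 km: μ = v²r = (20.85)² × 3.052×10^8 = 1.32677×10^11 km³/s².
In km: r₁ = 11.5 × 1.496×10^8 = 1.7204×10^9 km; r₂ = 2.04 × 1.496×10^8 = 3.05184×10^8 km.
Transfer-ellipse semi-major axis a_t = (r₁ + r₂)/2 = (1.7204×10^9 + 3.05184×10^8)/2 = 1.012792×10^9 km.
On the circular orbit at r = 1.7204×10^9 km, v_c = √(μ/r) = 8.782 km/s.
Transfer-orbit speed at the same r (vis-viva, a = a_t): v_t = √[μ(2/r − 1/a_t)] = 4.821 km/s.
Δv₁ = |v_t − v_c| = |4.821 − 8.782| = 3.961 km/s.

Δv₁ = 3.961 km/s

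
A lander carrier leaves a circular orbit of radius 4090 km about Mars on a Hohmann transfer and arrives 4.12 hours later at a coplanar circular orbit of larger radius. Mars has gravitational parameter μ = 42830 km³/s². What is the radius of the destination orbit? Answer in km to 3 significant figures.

Transfer time t = 4.12 hours = 14832 s, and t = π√(a_t³/μ).
So a_t = (μ t²/π²)^(1/3) = (42830 × (14832)² / π²)^(1/3) = 9846.5 km.
Since a_t = (r₁ + r₂)/2, r₂ = 2a_t − r₁ = 2×9846.5 − 4090 = 15603 km.

r₂ = 15600 km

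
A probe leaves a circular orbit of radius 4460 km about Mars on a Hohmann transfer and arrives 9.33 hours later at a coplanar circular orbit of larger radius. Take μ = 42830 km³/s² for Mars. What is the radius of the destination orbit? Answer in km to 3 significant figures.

Transfer time t = 9.33 hours = 33588 s, and t = π√(a_t³/μ).
So a_t = (μ t²/π²)^(1/3) = (42830 × (33588)² / π²)^(1/3) = 16980 km.
Since a_t = (r₁ + r₂)/2, r₂ = 2a_t − r₁ = 2×16980 − 4460 = 29500 km.

r₂ = 29500 km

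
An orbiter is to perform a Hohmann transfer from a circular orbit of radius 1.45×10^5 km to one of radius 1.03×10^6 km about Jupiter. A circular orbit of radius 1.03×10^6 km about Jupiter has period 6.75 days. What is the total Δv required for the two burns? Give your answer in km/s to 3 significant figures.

Δv = 15.2 km/s

From Kepler's third law T² = 4π²r³/μ at r = 1.03×10^6 km, T = 6.75 days = 6.75 × 86400 s = 5.832×10^5 s: μ = 4π²r³/T² = 1.26834×10^8 km³/s².
Transfer-ellipse semi-major axis a_t = (r₁ + r₂)/2 = (1.450×10^5 + 1.030×10^6)/2 = 5.875×10^5 km.
Circular speed at r₁: v₁ = √(μ/r₁) = √(1.26834×10^8/1.450×10^5) = 29.576 km/s.
On the transfer ellipse at r₁, vis-viva equation gives v_p = √[μ(2/r₁ − 1/a_t)] = 39.161 km/s.
First burn Δv₁ = |v_p − v₁| = 9.585 km/s.
At r₂, v₂ = √(μ/r₂) = 11.097 km/s.
Transfer-orbit speed at r₂: v_a = √[μ(2/r₂ − 1/a_t)] = 5.5129 km/s.
Second burn Δv₂ = |v₂ − v_a| = 5.584 km/s.
Total Δv = Δv₁ + Δv₂ = 15.17 km/s.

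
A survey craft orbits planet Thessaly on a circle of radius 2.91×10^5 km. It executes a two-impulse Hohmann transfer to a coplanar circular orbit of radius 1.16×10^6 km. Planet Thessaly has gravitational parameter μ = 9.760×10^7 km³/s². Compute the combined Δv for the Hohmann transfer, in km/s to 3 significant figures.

Δv = 8.21 km/s

Semi-major axis of the transfer orbit: a_t = (2.910×10^5 + 1.160×10^6)/2 = 7.255×10^5 km.
Circular speed at r₁: v₁ = √(μ/r₁) = √(9.760×10^7/2.910×10^5) = 18.31380 km/s.
Transfer-orbit speed at r₁ (vis-viva): v_p = √[μ(2/r₁ − 1/a_t)] = 23.15734 km/s.
First burn Δv₁ = |v_p − v₁| = 4.844 km/s.
Circular speed at r₂: v₂ = √(μ/r₂) = 9.1727 km/s.
Transfer-orbit speed at r₂: v_a = √[μ(2/r₂ − 1/a_t)] = 5.8093 km/s.
Second burn Δv₂ = |v₂ − v_a| = 3.363 km/s.
Total Δv = Δv₁ + Δv₂ = 8.207 km/s.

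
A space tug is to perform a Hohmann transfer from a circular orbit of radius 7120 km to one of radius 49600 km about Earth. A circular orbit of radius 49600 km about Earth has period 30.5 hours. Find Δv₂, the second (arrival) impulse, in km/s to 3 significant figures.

Δv₂ = 1.42 km/s

From Kepler's third law T² = 4π²r³/μ at r = 49600 km, T = 30.5 hours = 30.5 × 3600 s = 1.098×10^5 s: μ = 4π²r³/T² = 3.99577×10^5 km³/s².
Semi-major axis of the transfer orbit: a_t = (7120 + 49600)/2 = 28360 km.
Circular speed at r = 49600 km: v_c = √(μ/r) = 2.838 km/s.
Transfer-orbit speed at the same r (vis-viva, a = a_t): v_t = √[μ(2/r − 1/a_t)] = 1.422 km/s.
Δv₂ = |v_t − v_c| = |1.422 − 2.838| = 1.416 km/s.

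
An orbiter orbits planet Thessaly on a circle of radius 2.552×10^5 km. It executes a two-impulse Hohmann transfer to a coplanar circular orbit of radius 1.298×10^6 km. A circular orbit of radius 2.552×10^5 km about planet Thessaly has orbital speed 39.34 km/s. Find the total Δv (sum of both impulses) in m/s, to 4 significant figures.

From the circular-orbit relation v² = μ/r at r = 2.552×10^5 km: μ = v²r = (39.34)² × 2.552×10^5 = 3.94957×10^8 km³/s².
The Hohmann ellipse has a_t = (r₁ + r₂)/2 = 7.766×10^5 km.
At r₁ the circular-orbit speed is v₁ = √(μ/r₁) = 39.34 km/s.
On the transfer ellipse at r₁, vis-viva gives v_p = √[μ(2/r₁ − 1/a_t)] = 50.86 km/s.
First burn Δv₁ = |v_p − v₁| = 11.52 km/s.
At r₂, v₂ = √(μ/r₂) = 17.4436 km/s.
Transfer-orbit speed at r₂: v_a = √[μ(2/r₂ − 1/a_t)] = 9.99952 km/s.
Second burn Δv₂ = |v₂ − v_a| = 7.444 km/s.
Δv = Δv₁ + Δv₂ = 11.52 + 7.444 = 18.96 km/s.

Δv = 18960 m/s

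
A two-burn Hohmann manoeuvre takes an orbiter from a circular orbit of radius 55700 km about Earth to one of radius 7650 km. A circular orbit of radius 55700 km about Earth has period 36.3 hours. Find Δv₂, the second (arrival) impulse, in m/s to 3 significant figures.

From Kepler's third law T² = 4π²r³/μ at r = 55700 km, T = 36.3 hours = 36.3 × 3600 s = 1.3068×10^5 s: μ = 4π²r³/T² = 3.99491×10^5 km³/s².
Semi-major axis of the transfer orbit: a_t = (55700 + 7650)/2 = 31675 km.
Circular speed at r = 7650 km: v_c = √(μ/r) = 7.2264 km/s.
Transfer-orbit speed at the same r (vis-viva, a = a_t): v_t = √[μ(2/r − 1/a_t)] = 9.5828 km/s.
Δv₂ = |v_t − v_c| = |9.5828 − 7.2264| = 2.356 km/s.

Δv₂ = 2360 m/s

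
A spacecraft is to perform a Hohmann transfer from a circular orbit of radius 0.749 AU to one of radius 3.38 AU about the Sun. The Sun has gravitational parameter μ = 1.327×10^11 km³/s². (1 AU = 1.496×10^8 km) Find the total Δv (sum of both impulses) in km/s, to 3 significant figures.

In km: r₁ = 0.749 × 1.496×10^8 = 1.120504×10^8 km; r₂ = 3.38 × 1.496×10^8 = 5.05648×10^8 km.
Transfer-ellipse semi-major axis a_t = (r₁ + r₂)/2 = (1.120504×10^8 + 5.05648×10^8)/2 = 3.088492×10^8 km.
At r₁ the circular-orbit speed is v₁ = √(μ/r₁) = 34.41 km/s.
Transfer-orbit speed at r₁ (vis-viva equation): v_p = √[μ(2/r₁ − 1/a_t)] = 44.03 km/s.
First burn Δv₁ = |v_p − v₁| = 9.620 km/s.
At r₂, v₂ = √(μ/r₂) = 16.20 km/s.
Transfer-orbit speed at r₂: v_a = √[μ(2/r₂ − 1/a_t)] = 9.758 km/s.
Second burn Δv₂ = |v₂ − v_a| = 6.442 km/s.
Δv = Δv₁ + Δv₂ = 9.620 + 6.442 = 16.06 km/s.

Δv = 16.1 km/s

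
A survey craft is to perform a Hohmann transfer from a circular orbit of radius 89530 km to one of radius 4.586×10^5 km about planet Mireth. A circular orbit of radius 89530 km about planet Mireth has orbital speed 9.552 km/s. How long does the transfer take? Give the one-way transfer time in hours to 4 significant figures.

t = 43.81 hours

From the circular-orbit relation v² = μ/r at r = 89530 km: μ = v²r = (9.552)² × 89530 = 8.16878×10^6 km³/s².
Semi-major axis of the transfer orbit: a_t = (89530 + 4.586×10^5)/2 = 2.74065×10^5 km.
Half the transfer-orbit period gives t = π√(a_t³/μ) = 1.577×10^5 s.
Converting: 1.577×10^5 s ÷ 3600 s/hour = 43.81 hours.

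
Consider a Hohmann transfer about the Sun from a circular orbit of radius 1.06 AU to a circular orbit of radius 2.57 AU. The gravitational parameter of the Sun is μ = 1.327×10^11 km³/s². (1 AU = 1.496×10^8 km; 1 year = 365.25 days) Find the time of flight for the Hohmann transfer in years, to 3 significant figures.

t = 1.22 years

In km: r₁ = 1.06 × 1.496×10^8 = 1.58576×10^8 km; r₂ = 2.57 × 1.496×10^8 = 3.84472×10^8 km.
Transfer-ellipse semi-major axis a_t = (r₁ + r₂)/2 = (1.58576×10^8 + 3.84472×10^8)/2 = 2.71524×10^8 km.
Transfer time t = π√(a_t³/μ) = π√((2.71524×10^8)³ / 1.327×10^11) = 3.859×10^7 s.
Converting: 3.859×10^7 s ÷ 3.15576×10^7 s/year (365.25 × 86400) = 1.22 years.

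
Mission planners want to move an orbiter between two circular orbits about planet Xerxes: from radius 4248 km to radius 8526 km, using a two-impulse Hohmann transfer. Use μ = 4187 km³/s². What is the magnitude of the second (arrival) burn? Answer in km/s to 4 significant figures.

Transfer-ellipse semi-major axis a_t = (r₁ + r₂)/2 = (4248 + 8526)/2 = 6387 km.
On the circular orbit at r = 8526 km, v_c = √(μ/r) = 0.7008 km/s.
Transfer-orbit speed at the same r (vis-viva, a = a_t): v_t = √[μ(2/r − 1/a_t)] = 0.5715 km/s.
Δv₂ = |v_t − v_c| = |0.5715 − 0.7008| = 0.1293 km/s.

Δv₂ = 0.1293 km/s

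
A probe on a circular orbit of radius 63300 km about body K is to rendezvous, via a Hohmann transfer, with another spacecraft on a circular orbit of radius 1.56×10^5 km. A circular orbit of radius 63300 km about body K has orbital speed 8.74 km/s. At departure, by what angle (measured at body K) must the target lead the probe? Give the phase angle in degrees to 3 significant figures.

φ = 73.9°

From the circular-orbit relation v² = μ/r at r = 63300 km: μ = v²r = (8.74)² × 63300 = 4.83534×10^6 km³/s².
Transfer-ellipse semi-major axis a_t = (r₁ + r₂)/2 = (63300 + 1.560×10^5)/2 = 1.0965×10^5 km.
The half-period of the transfer ellipse is t = π√(a_t³/μ) = 51870 s.
Target angular speed ω₂ = √(μ/r₂³) = 3.569×10^-5 rad/s.
Angle swept by the target during transfer: ω₂·t = 1.851 rad = 106.1°.
The probe traverses 180° on the transfer ellipse, so the target must lead by 180° − 106.1° = 73.9°.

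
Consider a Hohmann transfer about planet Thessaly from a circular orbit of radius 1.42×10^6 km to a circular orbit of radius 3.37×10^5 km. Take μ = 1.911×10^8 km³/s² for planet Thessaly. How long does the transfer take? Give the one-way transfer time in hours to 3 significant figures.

t = 52.0 hours

Transfer-ellipse semi-major axis a_t = (r₁ + r₂)/2 = (1.420×10^6 + 3.370×10^5)/2 = 8.785×10^5 km.
Half the transfer-orbit period gives t = π√(a_t³/μ) = 1.871×10^5 s.
Converting: 1.871×10^5 s ÷ 3600 s/hour = 52.0 hours.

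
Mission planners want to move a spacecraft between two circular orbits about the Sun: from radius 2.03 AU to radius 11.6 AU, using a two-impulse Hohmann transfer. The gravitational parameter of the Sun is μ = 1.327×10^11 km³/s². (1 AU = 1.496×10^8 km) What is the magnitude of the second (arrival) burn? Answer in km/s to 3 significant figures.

In km: r₁ = 2.03 × 1.496×10^8 = 3.03688×10^8 km; r₂ = 11.6 × 1.496×10^8 = 1.73536×10^9 km.
Semi-major axis of the transfer orbit: a_t = (3.03688×10^8 + 1.73536×10^9)/2 = 1.019524×10^9 km.
On the circular orbit at r = 1.73536×10^9 km, v_c = √(μ/r) = 8.745 km/s.
Vis-viva on the transfer ellipse at r = 1.73536×10^9 km gives v_t = √[μ(2/r − 1/a_t)] = 4.773 km/s.
Δv₂ = |v_t − v_c| = |4.773 − 8.745| = 3.972 km/s.

Δv₂ = 3.97 km/s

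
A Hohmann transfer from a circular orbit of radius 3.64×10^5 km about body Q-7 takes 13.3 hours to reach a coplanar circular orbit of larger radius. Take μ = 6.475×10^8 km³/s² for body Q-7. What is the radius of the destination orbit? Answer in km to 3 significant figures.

r₂ = 7.00×10^5 km

Transfer time t = 13.3 hours = 47880 s, and t = π√(a_t³/μ).
So a_t = (μ t²/π²)^(1/3) = (6.475×10^8 × (47880)² / π²)^(1/3) = 5.3180×10^5 km.
Since a_t = (r₁ + r₂)/2, r₂ = 2a_t − r₁ = 2×5.3180×10^5 − 3.640×10^5 = 6.996×10^5 km.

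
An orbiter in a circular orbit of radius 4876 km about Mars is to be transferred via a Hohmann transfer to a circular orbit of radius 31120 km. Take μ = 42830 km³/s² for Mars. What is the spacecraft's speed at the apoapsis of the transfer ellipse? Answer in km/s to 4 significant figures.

v = 0.6106 km/s

The Hohmann ellipse has a_t = (r₁ + r₂)/2 = 17998 km.
At apoapsis, r = 31120 km.
Applying v² = μ(2/r − 1/a_t): v = 0.6106 km/s.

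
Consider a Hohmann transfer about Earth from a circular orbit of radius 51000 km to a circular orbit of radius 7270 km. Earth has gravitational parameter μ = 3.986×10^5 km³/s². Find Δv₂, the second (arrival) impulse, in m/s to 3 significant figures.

Δv₂ = 2390 m/s

Transfer-ellipse semi-major axis a_t = (r₁ + r₂)/2 = (51000 + 7270)/2 = 29135 km.
Circular speed at r = 7270 km: v_c = √(μ/r) = 7.405 km/s.
Vis-viva on the transfer ellipse at r = 7270 km gives v_t = √[μ(2/r − 1/a_t)] = 9.797 km/s.
Δv₂ = |v_t − v_c| = |9.797 − 7.405| = 2.392 km/s.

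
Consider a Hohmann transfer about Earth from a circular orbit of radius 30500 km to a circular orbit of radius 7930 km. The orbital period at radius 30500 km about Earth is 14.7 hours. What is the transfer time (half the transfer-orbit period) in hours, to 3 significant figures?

t = 3.68 hours

From Kepler's third law T² = 4π²r³/μ at r = 30500 km, T = 14.7 hours = 14.7 × 3600 s = 52920 s: μ = 4π²r³/T² = 3.99963×10^5 km³/s².
Semi-major axis of the transfer orbit: a_t = (30500 + 7930)/2 = 19215 km.
By Kepler's third law the transfer-orbit period is T = 2π√(a_t³/μ), so t = T/2 = 13231 s.
Converting: 13231 s ÷ 3600 s/hour = 3.68 hours.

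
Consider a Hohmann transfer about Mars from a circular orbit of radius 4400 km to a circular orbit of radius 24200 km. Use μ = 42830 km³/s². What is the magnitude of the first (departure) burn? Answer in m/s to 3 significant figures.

Δv₁ = 939 m/s

Semi-major axis of the transfer orbit: a_t = (4400 + 24200)/2 = 14300 km.
On the circular orbit at r = 4400 km, v_c = √(μ/r) = 3.119950 km/s.
Transfer-orbit speed at the same r (vis-viva, a = a_t): v_t = √[μ(2/r − 1/a_t)] = 4.058704 km/s.
Δv₁ = |v_t − v_c| = |4.058704 − 3.119950| = 0.9388 km/s.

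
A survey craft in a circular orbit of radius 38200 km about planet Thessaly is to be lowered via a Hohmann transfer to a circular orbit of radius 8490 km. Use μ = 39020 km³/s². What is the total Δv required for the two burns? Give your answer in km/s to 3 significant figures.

Δv = 1.00 km/s

Transfer-ellipse semi-major axis a_t = (r₁ + r₂)/2 = (38200 + 8490)/2 = 23345 km.
At r₁ the circular-orbit speed is v₁ = √(μ/r₁) = 1.0107 km/s.
On the transfer ellipse at r₁, vis-viva gives v_a = √[μ(2/r₁ − 1/a_t)] = 0.60949 km/s.
First burn Δv₁ = |v_a − v₁| = 0.4012 km/s.
Circular speed at r₂: v₂ = √(μ/r₂) = 2.14383 km/s.
Transfer-orbit speed at r₂: v_p = √[μ(2/r₂ − 1/a_t)] = 2.74236 km/s.
Second burn Δv₂ = |v₂ − v_p| = 0.5985 km/s.
Δv = Δv₁ + Δv₂ = 0.4012 + 0.5985 = 0.9997 km/s.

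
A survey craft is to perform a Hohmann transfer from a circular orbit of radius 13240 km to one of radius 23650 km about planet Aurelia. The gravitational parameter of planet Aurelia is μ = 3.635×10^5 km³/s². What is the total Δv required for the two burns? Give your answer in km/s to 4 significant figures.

The Hohmann ellipse has a_t = (r₁ + r₂)/2 = 18445 km.
At r₁ the circular-orbit speed is v₁ = √(μ/r₁) = 5.2397 km/s.
On the transfer ellipse at r₁, vis-viva equation gives v_p = √[μ(2/r₁ − 1/a_t)] = 5.9331 km/s.
First burn Δv₁ = |v_p − v₁| = 0.6934 km/s.
At r₂, v₂ = √(μ/r₂) = 3.9205 km/s.
Transfer-orbit speed at r₂: v_a = √[μ(2/r₂ − 1/a_t)] = 3.3216 km/s.
Second burn Δv₂ = |v₂ − v_a| = 0.5989 km/s.
Total Δv = Δv₁ + Δv₂ = 1.292 km/s.

Δv = 1.292 km/s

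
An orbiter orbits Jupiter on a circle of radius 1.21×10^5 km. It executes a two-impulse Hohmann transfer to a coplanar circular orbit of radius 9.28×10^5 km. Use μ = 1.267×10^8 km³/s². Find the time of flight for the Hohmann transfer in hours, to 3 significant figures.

t = 29.4 hours

Transfer-ellipse semi-major axis a_t = (r₁ + r₂)/2 = (1.210×10^5 + 9.280×10^5)/2 = 5.245×10^5 km.
Transfer time t = π√(a_t³/μ) = π√((5.245×10^5)³ / 1.267×10^8) = 1.060×10^5 s.
Converting: 1.060×10^5 s ÷ 3600 s/hour = 29.4 hours.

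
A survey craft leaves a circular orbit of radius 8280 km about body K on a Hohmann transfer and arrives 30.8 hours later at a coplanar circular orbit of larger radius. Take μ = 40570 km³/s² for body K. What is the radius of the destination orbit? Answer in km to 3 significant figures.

Transfer time t = 30.8 hours = 1.1088×10^5 s, and t = π√(a_t³/μ).
So a_t = (μ t²/π²)^(1/3) = (40570 × (1.1088×10^5)² / π²)^(1/3) = 36972 km.
Since a_t = (r₁ + r₂)/2, r₂ = 2a_t − r₁ = 2×36972 − 8280 = 65664 km.

r₂ = 65700 km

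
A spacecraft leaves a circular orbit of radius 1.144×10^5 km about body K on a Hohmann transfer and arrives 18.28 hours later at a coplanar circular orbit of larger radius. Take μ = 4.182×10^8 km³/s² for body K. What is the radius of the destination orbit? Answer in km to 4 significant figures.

Transfer time t = 18.28 hours = 65808 s, and t = π√(a_t³/μ).
So a_t = (μ t²/π²)^(1/3) = (4.182×10^8 × (65808)² / π²)^(1/3) = 5.6826×10^5 km.
Since a_t = (r₁ + r₂)/2, r₂ = 2a_t − r₁ = 2×5.6826×10^5 − 1.144×10^5 = 1.02212×10^6 km.

r₂ = 1.022×10^6 km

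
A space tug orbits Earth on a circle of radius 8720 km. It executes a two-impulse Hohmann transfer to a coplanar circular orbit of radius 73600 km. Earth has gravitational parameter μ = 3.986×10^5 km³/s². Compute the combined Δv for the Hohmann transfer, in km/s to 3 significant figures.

Δv = 3.54 km/s

Transfer-ellipse semi-major axis a_t = (r₁ + r₂)/2 = (8720 + 73600)/2 = 41160 km.
Circular speed at r₁: v₁ = √(μ/r₁) = √(3.986×10^5/8720) = 6.761 km/s.
On the transfer ellipse at r₁, v² = μ(2/r − 1/a) gives v_p = √[μ(2/r₁ − 1/a_t)] = 9.041 km/s.
First burn Δv₁ = |v_p − v₁| = 2.280 km/s.
At r₂, v₂ = √(μ/r₂) = 2.327 km/s.
Transfer-orbit speed at r₂: v_a = √[μ(2/r₂ − 1/a_t)] = 1.071 km/s.
Second burn Δv₂ = |v₂ − v_a| = 1.256 km/s.
Total Δv = Δv₁ + Δv₂ = 3.536 km/s.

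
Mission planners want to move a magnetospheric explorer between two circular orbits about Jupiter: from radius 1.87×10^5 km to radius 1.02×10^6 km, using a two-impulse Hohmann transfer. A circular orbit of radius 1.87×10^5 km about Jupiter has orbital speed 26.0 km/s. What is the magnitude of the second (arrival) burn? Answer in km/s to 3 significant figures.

Δv₂ = 4.94 km/s

From the circular-orbit relation v² = μ/r at r = 1.87×10^5 km: μ = v²r = (26.0)² × 1.87×10^5 = 1.26412×10^8 km³/s².
Transfer-ellipse semi-major axis a_t = (r₁ + r₂)/2 = (1.870×10^5 + 1.020×10^6)/2 = 6.035×10^5 km.
On the circular orbit at r = 1.020×10^6 km, v_c = √(μ/r) = 11.133 km/s.
Transfer-orbit speed at the same r (vis-viva, a = a_t): v_t = √[μ(2/r − 1/a_t)] = 6.1969 km/s.
Δv₂ = |v_t − v_c| = |6.1969 − 11.133| = 4.936 km/s.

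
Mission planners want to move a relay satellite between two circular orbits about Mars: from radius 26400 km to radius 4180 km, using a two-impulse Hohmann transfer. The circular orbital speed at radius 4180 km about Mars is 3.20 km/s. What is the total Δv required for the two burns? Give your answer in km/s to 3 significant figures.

Δv = 1.61 km/s

From the circular-orbit relation v² = μ/r at r = 4180 km: μ = v²r = (3.20)² × 4180 = 42803.2 km³/s².
The Hohmann ellipse has a_t = (r₁ + r₂)/2 = 15290 km.
Circular speed at r₁: v₁ = √(μ/r₁) = √(42803.2/26400) = 1.273316 km/s.
On the transfer ellipse at r₁, v² = μ(2/r − 1/a) gives v_a = √[μ(2/r₁ − 1/a_t)] = 0.6657644 km/s.
First burn Δv₁ = |v_a − v₁| = 0.60755 km/s.
Circular speed at r₂: v₂ = √(μ/r₂) = 3.2000 km/s.
Transfer-orbit speed at r₂: v_p = √[μ(2/r₂ − 1/a_t)] = 4.2048 km/s.
Second burn Δv₂ = |v₂ − v_p| = 1.0048 km/s.
Total Δv = Δv₁ + Δv₂ = 1.612 km/s.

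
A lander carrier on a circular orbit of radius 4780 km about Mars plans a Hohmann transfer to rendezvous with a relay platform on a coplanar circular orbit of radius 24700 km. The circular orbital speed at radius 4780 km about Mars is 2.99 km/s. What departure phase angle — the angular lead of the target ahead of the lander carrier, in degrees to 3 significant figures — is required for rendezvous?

φ = 97.0°

From the circular-orbit relation v² = μ/r at r = 4780 km: μ = v²r = (2.99)² × 4780 = 42733.7 km³/s².
Transfer-ellipse semi-major axis a_t = (r₁ + r₂)/2 = (4780 + 24700)/2 = 14740 km.
Transfer time t = π√(a_t³/μ) = 27196.4 s.
The target's mean motion on its circular orbit is ω₂ = √(μ/r₂³) = 5.32525×10^-5 rad/s.
Angle swept by the target during transfer: ω₂·t = 1.4483 rad = 82.98°.
The lander carrier traverses 180° on the transfer ellipse, so the target must lead by 180° − 82.98° = 97.0°.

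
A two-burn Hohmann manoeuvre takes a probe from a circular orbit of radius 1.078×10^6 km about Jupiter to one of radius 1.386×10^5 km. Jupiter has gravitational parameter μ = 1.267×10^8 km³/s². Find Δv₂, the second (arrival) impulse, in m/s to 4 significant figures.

Δv₂ = 10010 m/s

The Hohmann ellipse has a_t = (r₁ + r₂)/2 = 6.083×10^5 km.
Circular speed at r = 1.386×10^5 km: v_c = √(μ/r) = 30.235 km/s.
Transfer-orbit speed at the same r (vis-viva, a = a_t): v_t = √[μ(2/r − 1/a_t)] = 40.249 km/s.
Δv₂ = |v_t − v_c| = |40.249 − 30.235| = 10.01 km/s.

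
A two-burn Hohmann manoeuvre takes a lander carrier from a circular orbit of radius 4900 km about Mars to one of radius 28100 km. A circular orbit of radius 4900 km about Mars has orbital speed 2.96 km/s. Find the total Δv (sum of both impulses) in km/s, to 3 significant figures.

Δv = 1.47 km/s

From the circular-orbit relation v² = μ/r at r = 4900 km: μ = v²r = (2.96)² × 4900 = 42931.8 km³/s².
Transfer-ellipse semi-major axis a_t = (r₁ + r₂)/2 = (4900 + 28100)/2 = 16500 km.
Circular speed at r₁: v₁ = √(μ/r₁) = √(42931.8/4900) = 2.9600 km/s.
On the transfer ellipse at r₁, vis-viva equation gives v_p = √[μ(2/r₁ − 1/a_t)] = 3.8628 km/s.
First burn Δv₁ = |v_p − v₁| = 0.9028 km/s.
At r₂, v₂ = √(μ/r₂) = 1.2361 km/s.
Transfer-orbit speed at r₂: v_a = √[μ(2/r₂ − 1/a_t)] = 0.67359 km/s.
Second burn Δv₂ = |v₂ − v_a| = 0.5625 km/s.
Total Δv = Δv₁ + Δv₂ = 1.465 km/s.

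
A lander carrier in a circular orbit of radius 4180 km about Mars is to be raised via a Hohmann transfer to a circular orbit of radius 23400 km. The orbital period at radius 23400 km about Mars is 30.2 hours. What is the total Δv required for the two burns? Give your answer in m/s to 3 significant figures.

From Kepler's third law T² = 4π²r³/μ at r = 23400 km, T = 30.2 hours = 30.2 × 3600 s = 1.0872×10^5 s: μ = 4π²r³/T² = 42794.5 km³/s².
Transfer-ellipse semi-major axis a_t = (r₁ + r₂)/2 = (4180 + 23400)/2 = 13790 km.
Circular speed at r₁: v₁ = √(μ/r₁) = √(42794.5/4180) = 3.19968 km/s.
On the transfer ellipse at r₁, v² = μ(2/r − 1/a) gives v_p = √[μ(2/r₁ − 1/a_t)] = 4.16804 km/s.
First burn Δv₁ = |v_p − v₁| = 0.9684 km/s.
Circular speed at r₂: v₂ = √(μ/r₂) = 1.35234 km/s.
Transfer-orbit speed at r₂: v_a = √[μ(2/r₂ − 1/a_t)] = 0.744547 km/s.
Second burn Δv₂ = |v₂ − v_a| = 0.6078 km/s.
Δv = Δv₁ + Δv₂ = 0.9684 + 0.6078 = 1.576 km/s.

Δv = 1580 m/s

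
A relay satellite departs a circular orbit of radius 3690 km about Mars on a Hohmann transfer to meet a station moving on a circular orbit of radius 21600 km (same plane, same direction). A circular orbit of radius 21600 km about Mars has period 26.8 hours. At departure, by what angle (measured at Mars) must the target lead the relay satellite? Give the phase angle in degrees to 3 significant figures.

φ = 99.4°

From Kepler's third law T² = 4π²r³/μ at r = 21600 km, T = 26.8 hours = 26.8 × 3600 s = 96480 s: μ = 4π²r³/T² = 42741.2 km³/s².
The Hohmann ellipse has a_t = (r₁ + r₂)/2 = 12645 km.
Transfer time t = π√(a_t³/μ) = 21610 s.
Target angular speed ω₂ = √(μ/r₂³) = 6.512×10^-5 rad/s.
Angle swept by the target during transfer: ω₂·t = 1.4072 rad = 80.63°.
The relay satellite traverses 180° on the transfer ellipse, so the target must lead by 180° − 80.63° = 99.4°.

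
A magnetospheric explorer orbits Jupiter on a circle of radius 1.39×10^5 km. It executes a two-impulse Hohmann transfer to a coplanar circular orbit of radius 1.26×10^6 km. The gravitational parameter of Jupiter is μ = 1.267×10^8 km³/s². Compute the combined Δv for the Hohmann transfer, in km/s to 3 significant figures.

Δv = 15.9 km/s

Transfer-ellipse semi-major axis a_t = (r₁ + r₂)/2 = (1.390×10^5 + 1.260×10^6)/2 = 6.995×10^5 km.
At r₁ the circular-orbit speed is v₁ = √(μ/r₁) = 30.19 km/s.
Transfer-orbit speed at r₁ (v² = μ(2/r − 1/a)): v_p = √[μ(2/r₁ − 1/a_t)] = 40.52 km/s.
First burn Δv₁ = |v_p − v₁| = 10.33 km/s.
Circular speed at r₂: v₂ = √(μ/r₂) = 10.028 km/s.
Transfer-orbit speed at r₂: v_a = √[μ(2/r₂ − 1/a_t)] = 4.4701 km/s.
Second burn Δv₂ = |v₂ − v_a| = 5.558 km/s.
Total Δv = Δv₁ + Δv₂ = 15.89 km/s.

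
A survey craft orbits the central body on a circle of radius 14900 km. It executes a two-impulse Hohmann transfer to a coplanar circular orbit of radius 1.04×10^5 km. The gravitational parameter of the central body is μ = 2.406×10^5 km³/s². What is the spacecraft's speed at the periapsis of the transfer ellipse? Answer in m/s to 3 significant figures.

v = 5310 m/s

Transfer-ellipse semi-major axis a_t = (r₁ + r₂)/2 = (14900 + 1.040×10^5)/2 = 59450 km.
The periapsis of the transfer ellipse is at r = 14900 km.
Applying v² = μ(2/r − 1/a_t): v = 5.315 km/s.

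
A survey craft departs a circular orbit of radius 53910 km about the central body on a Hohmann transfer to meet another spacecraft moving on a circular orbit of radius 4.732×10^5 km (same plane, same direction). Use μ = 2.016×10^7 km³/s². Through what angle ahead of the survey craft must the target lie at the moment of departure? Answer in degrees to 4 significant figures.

Semi-major axis of the transfer orbit: a_t = (53910 + 4.732×10^5)/2 = 2.63555×10^5 km.
Transfer time t = π√(a_t³/μ) = 94669.8 s.
Target angular speed ω₂ = √(μ/r₂³) = 1.37936×10^-5 rad/s.
Angle swept by the target during transfer: ω₂·t = 1.3058 rad = 74.82°.
Arrival is 180° from departure on the ellipse, so φ = 180° − 74.82° = 105.2°.

φ = 105.2°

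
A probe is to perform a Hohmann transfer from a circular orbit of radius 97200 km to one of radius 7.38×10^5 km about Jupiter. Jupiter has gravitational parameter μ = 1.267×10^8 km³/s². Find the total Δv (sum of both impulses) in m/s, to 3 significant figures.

Δv = 18700 m/s

The Hohmann ellipse has a_t = (r₁ + r₂)/2 = 4.176×10^5 km.
At r₁ the circular-orbit speed is v₁ = √(μ/r₁) = 36.104 km/s.
On the transfer ellipse at r₁, vis-viva gives v_p = √[μ(2/r₁ − 1/a_t)] = 47.996 km/s.
First burn Δv₁ = |v_p − v₁| = 11.89 km/s.
Circular speed at r₂: v₂ = √(μ/r₂) = 13.1027 km/s.
Transfer-orbit speed at r₂: v_a = √[μ(2/r₂ − 1/a_t)] = 6.32140 km/s.
Second burn Δv₂ = |v₂ − v_a| = 6.781 km/s.
Δv = Δv₁ + Δv₂ = 11.89 + 6.781 = 18.67 km/s.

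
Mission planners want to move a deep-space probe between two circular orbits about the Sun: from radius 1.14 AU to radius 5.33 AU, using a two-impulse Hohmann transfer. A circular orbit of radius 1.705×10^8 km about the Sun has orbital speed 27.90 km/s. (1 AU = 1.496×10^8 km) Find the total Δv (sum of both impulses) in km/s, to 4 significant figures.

From the circular-orbit relation v² = μ/r at r = 1.705×10^8 km: μ = v²r = (27.90)² × 1.705×10^8 = 1.32719×10^11 km³/s².
In km: r₁ = 1.14 × 1.496×10^8 = 1.70544×10^8 km; r₂ = 5.33 × 1.496×10^8 = 7.97368×10^8 km.
Transfer-ellipse semi-major axis a_t = (r₁ + r₂)/2 = (1.70544×10^8 + 7.97368×10^8)/2 = 4.83956×10^8 km.
Circular speed at r₁: v₁ = √(μ/r₁) = √(1.32719×10^11/1.70544×10^8) = 27.8964 km/s.
Transfer-orbit speed at r₁ (vis-viva): v_p = √[μ(2/r₁ − 1/a_t)] = 35.8076 km/s.
First burn Δv₁ = |v_p − v₁| = 7.911 km/s.
At r₂, v₂ = √(μ/r₂) = 12.9014 km/s.
Transfer-orbit speed at r₂: v_a = √[μ(2/r₂ − 1/a_t)] = 7.65865 km/s.
Second burn Δv₂ = |v₂ − v_a| = 5.243 km/s.
Total Δv = Δv₁ + Δv₂ = 13.15 km/s.

Δv = 13.15 km/s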